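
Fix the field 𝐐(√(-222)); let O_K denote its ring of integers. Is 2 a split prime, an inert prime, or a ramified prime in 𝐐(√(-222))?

p ramifies

Since -222 ≢ 1 mod 4, the ring of integers is ℤ[√-222] with discriminant 4·(-222) = -888.
2 divides disc(K) = -888, so 2 ramifies.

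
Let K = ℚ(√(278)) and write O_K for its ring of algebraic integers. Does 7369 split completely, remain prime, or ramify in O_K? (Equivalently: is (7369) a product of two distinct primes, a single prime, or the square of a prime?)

278 mod 4 = 2, hence disc K = 4·278 = 1112 and O_K = ℤ[√278].
7369 ∤ 1112, so 7369 is unramified.
Legendre symbol by Euler's criterion: (278/7369) ≡ 278^3684 ≡ 7368 (mod 7369), i.e. (278/7369) = -1.
(278/7369) = -1, so 7369 is inert.

remains prime (inert)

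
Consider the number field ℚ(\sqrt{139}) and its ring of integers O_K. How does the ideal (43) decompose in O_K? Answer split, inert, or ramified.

Since 139 ≢ 1 mod 4, the ring of integers is ℤ[√139] with discriminant 4·139 = 556.
43 ∤ 556, so 43 is unramified.
Compute (139/43) via Euler: 10^((43-1)/2) mod 43 = 1, so (139/43) = 1.
d is a quadratic residue mod p, hence 43 splits in O_K.

43 splits in O_K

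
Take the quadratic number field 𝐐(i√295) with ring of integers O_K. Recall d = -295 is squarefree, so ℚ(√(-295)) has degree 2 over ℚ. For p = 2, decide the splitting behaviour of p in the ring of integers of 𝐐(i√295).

d = -295 ≡ 1 (mod 4), so O_K = ℤ[(1+√-295)/2] and disc(K) = d = -295.
Since gcd(2, -295) = 1 the prime 2 does not ramify.
Checking d mod 8: -295 ≡ 1. Hence 2 is split in O_K.

splits completely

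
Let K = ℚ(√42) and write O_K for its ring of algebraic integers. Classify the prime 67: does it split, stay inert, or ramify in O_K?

67 remains inert

d = 42 ≡ 2 (mod 4), so O_K = ℤ[√42] and disc(K) = 4d = 168.
disc(K) = 168 is not divisible by 67; 67 is unramified.
Euler's criterion: 42^33 mod 67 = 66. Thus (42|67) = -1.
Legendre symbol -1 ⇒ 67 is inert.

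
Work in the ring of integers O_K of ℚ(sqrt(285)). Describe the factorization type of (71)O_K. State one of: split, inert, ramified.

Since 285 ≡ 1 mod 4, the ring of integers is ℤ[(1+√285)/2] with discriminant 285.
71 ∤ 285, so 71 is unramified.
Legendre symbol by Euler's criterion: (285/71) ≡ 285^35 ≡ 1 (mod 71), i.e. (285/71) = 1.
Legendre symbol 1 ⇒ 71 is split.

splits completely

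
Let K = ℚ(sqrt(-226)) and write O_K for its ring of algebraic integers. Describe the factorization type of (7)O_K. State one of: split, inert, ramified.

7 remains inert

Since -226 ≢ 1 mod 4, the ring of integers is ℤ[√-226] with discriminant 4·(-226) = -904.
Since gcd(7, -904) = 1 the prime 7 does not ramify.
Compute (-226/7) via Euler: 5^((7-1)/2) mod 7 = 6, so (-226/7) = -1.
(-226/7) = -1, so 7 is inert.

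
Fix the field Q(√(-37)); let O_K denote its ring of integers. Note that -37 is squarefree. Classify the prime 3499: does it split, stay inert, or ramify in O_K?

-37 mod 4 = 3, hence disc K = 4·(-37) = -148 and O_K = ℤ[√-37].
3499 ∤ -148, so 3499 is unramified.
(-37/3499) = 3462^1749 mod 3499 = 3498, giving Legendre symbol -1.
Legendre symbol -1 ⇒ 3499 is inert.

inert — (3499) stays prime in O_K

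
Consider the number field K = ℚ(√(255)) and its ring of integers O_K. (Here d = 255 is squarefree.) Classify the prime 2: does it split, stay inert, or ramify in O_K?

255 mod 4 = 3, hence disc K = 4·255 = 1020 and O_K = ℤ[√255].
disc(K) = 1020 = 2·510, so p = 2 is ramified.

p ramifies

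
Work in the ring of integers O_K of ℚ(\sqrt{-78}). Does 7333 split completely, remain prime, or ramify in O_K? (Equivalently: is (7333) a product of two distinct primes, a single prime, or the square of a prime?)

inert — (7333) stays prime in O_K

-78 mod 4 = 2, hence disc K = 4·(-78) = -312 and O_K = ℤ[√-78].
Since gcd(7333, -312) = 1 the prime 7333 does not ramify.
Euler's criterion: (-78)^3666 mod 7333 = 7332. Thus (-78|7333) = -1.
Legendre symbol -1 ⇒ 7333 is inert.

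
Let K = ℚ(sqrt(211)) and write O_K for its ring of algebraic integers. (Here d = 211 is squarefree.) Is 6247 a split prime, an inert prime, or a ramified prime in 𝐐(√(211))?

Since 211 ≢ 1 mod 4, the ring of integers is ℤ[√211] with discriminant 4·211 = 844.
Since gcd(6247, 844) = 1 the prime 6247 does not ramify.
Legendre symbol by Euler's criterion: (211/6247) ≡ 211^3123 ≡ 1 (mod 6247), i.e. (211/6247) = 1.
Legendre symbol 1 ⇒ 6247 is split.

6247 splits in O_K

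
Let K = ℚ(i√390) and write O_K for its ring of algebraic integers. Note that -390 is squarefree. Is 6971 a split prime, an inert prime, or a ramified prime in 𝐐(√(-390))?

6971 splits in O_K

Since -390 ≢ 1 mod 4, the ring of integers is ℤ[√-390] with discriminant 4·(-390) = -1560.
6971 ∤ -1560, so 6971 is unramified.
Legendre symbol by Euler's criterion: (-390/6971) ≡ (-390)^3485 ≡ 1 (mod 6971), i.e. (-390/6971) = 1.
(-390/6971) = 1, so 6971 splits.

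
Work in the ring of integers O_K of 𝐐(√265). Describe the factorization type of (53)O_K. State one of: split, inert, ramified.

ramifies in O_K

265 mod 4 = 1, hence disc K = 265 and O_K = ℤ[(1+√265)/2].
Ramification test: 53 | 265. The prime 53 ramifies in K.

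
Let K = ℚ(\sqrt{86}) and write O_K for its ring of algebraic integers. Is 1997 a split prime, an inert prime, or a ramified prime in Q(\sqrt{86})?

p splits

86 mod 4 = 2, hence disc K = 4·86 = 344 and O_K = ℤ[√86].
Since gcd(1997, 344) = 1 the prime 1997 does not ramify.
Compute (86/1997) via Euler: 86^((1997-1)/2) mod 1997 = 1, so (86/1997) = 1.
(86/1997) = 1, so 1997 splits.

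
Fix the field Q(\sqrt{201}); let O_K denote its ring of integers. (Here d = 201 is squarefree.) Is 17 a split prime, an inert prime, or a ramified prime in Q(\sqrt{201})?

d = 201 ≡ 1 (mod 4), so O_K = ℤ[(1+√201)/2] and disc(K) = d = 201.
17 ∤ 201, so 17 is unramified.
(201/17) = 14^8 mod 17 = 16, giving Legendre symbol -1.
Legendre symbol -1 ⇒ 17 is inert.

remains prime (inert)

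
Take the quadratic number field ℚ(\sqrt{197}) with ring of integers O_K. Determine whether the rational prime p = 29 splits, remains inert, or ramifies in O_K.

d = 197 ≡ 1 (mod 4), so O_K = ℤ[(1+√197)/2] and disc(K) = d = 197.
Since gcd(29, 197) = 1 the prime 29 does not ramify.
Euler's criterion: 197^14 mod 29 = 1. Thus (197|29) = 1.
d is a quadratic residue mod p, hence 29 splits in O_K.

splits completely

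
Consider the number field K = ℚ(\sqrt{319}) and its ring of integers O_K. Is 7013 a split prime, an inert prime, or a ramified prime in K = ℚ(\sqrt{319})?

Since 319 ≢ 1 mod 4, the ring of integers is ℤ[√319] with discriminant 4·319 = 1276.
disc(K) = 1276 is not divisible by 7013; 7013 is unramified.
Compute (319/7013) via Euler: 319^((7013-1)/2) mod 7013 = 7012, so (319/7013) = -1.
d is a non-residue mod p, hence 7013 remains inert in O_K.

inert — (7013) stays prime in O_K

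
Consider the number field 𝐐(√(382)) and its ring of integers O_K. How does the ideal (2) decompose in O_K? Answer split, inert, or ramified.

ramifies in O_K

d = 382 ≡ 2 (mod 4), so O_K = ℤ[√382] and disc(K) = 4d = 1528.
disc(K) = 1528 = 2·764, so p = 2 is ramified.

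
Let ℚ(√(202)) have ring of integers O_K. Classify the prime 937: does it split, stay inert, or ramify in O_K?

202 mod 4 = 2, hence disc K = 4·202 = 808 and O_K = ℤ[√202].
937 ∤ 808, so 937 is unramified.
Compute (202/937) via Euler: 202^((937-1)/2) mod 937 = 936, so (202/937) = -1.
Legendre symbol -1 ⇒ 937 is inert.

inert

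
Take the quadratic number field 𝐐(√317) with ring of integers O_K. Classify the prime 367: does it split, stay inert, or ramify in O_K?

inert

Since 317 ≡ 1 mod 4, the ring of integers is ℤ[(1+√317)/2] with discriminant 317.
disc(K) = 317 is not divisible by 367; 367 is unramified.
Euler's criterion: 317^183 mod 367 = 366. Thus (317|367) = -1.
d is a non-residue mod p, hence 367 remains inert in O_K.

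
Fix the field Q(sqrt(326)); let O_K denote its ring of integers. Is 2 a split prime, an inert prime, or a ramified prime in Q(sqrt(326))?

Since 326 ≢ 1 mod 4, the ring of integers is ℤ[√326] with discriminant 4·326 = 1304.
Ramification test: 2 | 1304. The prime 2 ramifies in K.

2 is ramified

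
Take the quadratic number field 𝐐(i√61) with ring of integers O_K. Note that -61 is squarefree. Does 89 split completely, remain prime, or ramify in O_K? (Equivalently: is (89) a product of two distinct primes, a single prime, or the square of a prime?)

Since -61 ≢ 1 mod 4, the ring of integers is ℤ[√-61] with discriminant 4·(-61) = -244.
Since gcd(89, -244) = 1 the prime 89 does not ramify.
Euler's criterion: (-61)^44 mod 89 = 88. Thus (-61|89) = -1.
(-61/89) = -1, so 89 is inert.

inert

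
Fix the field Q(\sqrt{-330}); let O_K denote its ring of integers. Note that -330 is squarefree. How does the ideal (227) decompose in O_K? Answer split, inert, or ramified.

inert

Since -330 ≢ 1 mod 4, the ring of integers is ℤ[√-330] with discriminant 4·(-330) = -1320.
disc(K) = -1320 is not divisible by 227; 227 is unramified.
Compute (-330/227) via Euler: 124^((227-1)/2) mod 227 = 226, so (-330/227) = -1.
(-330/227) = -1, so 227 is inert.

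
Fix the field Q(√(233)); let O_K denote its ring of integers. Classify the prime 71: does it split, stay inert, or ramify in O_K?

p splits

233 mod 4 = 1, hence disc K = 233 and O_K = ℤ[(1+√233)/2].
71 ∤ 233, so 71 is unramified.
Euler's criterion: 233^35 mod 71 = 1. Thus (233|71) = 1.
Legendre symbol 1 ⇒ 71 is split.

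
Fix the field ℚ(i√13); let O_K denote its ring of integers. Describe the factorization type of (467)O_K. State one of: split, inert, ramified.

d = -13 ≡ 3 (mod 4), so O_K = ℤ[√-13] and disc(K) = 4d = -52.
Since gcd(467, -52) = 1 the prime 467 does not ramify.
Compute (-13/467) via Euler: 454^((467-1)/2) mod 467 = 466, so (-13/467) = -1.
Legendre symbol -1 ⇒ 467 is inert.

remains prime (inert)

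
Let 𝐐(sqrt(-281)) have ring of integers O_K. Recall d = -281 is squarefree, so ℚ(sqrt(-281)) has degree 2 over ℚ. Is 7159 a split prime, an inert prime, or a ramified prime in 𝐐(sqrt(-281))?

p splits

Since -281 ≢ 1 mod 4, the ring of integers is ℤ[√-281] with discriminant 4·(-281) = -1124.
7159 ∤ -1124, so 7159 is unramified.
Compute (-281/7159) via Euler: 6878^((7159-1)/2) mod 7159 = 1, so (-281/7159) = 1.
(-281/7159) = 1, so 7159 splits.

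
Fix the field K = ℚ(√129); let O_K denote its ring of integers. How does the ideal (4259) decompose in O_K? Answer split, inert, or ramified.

p splits

129 mod 4 = 1, hence disc K = 129 and O_K = ℤ[(1+√129)/2].
Since gcd(4259, 129) = 1 the prime 4259 does not ramify.
(129/4259) = 129^2129 mod 4259 = 1, giving Legendre symbol 1.
d is a quadratic residue mod p, hence 4259 splits in O_K.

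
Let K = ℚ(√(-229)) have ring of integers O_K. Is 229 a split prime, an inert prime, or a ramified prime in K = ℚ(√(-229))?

Since -229 ≢ 1 mod 4, the ring of integers is ℤ[√-229] with discriminant 4·(-229) = -916.
229 divides disc(K) = -916, so 229 ramifies.

p ramifies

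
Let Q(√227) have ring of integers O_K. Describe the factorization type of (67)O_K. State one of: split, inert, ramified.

split

d = 227 ≡ 3 (mod 4), so O_K = ℤ[√227] and disc(K) = 4d = 908.
Since gcd(67, 908) = 1 the prime 67 does not ramify.
Legendre symbol by Euler's criterion: (227/67) ≡ 227^33 ≡ 1 (mod 67), i.e. (227/67) = 1.
(227/67) = 1, so 67 splits.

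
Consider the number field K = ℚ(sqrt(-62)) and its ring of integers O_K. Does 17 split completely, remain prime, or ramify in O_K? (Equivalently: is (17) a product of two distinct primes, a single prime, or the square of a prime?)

Since -62 ≢ 1 mod 4, the ring of integers is ℤ[√-62] with discriminant 4·(-62) = -248.
17 ∤ -248, so 17 is unramified.
Legendre symbol by Euler's criterion: (-62/17) ≡ (-62)^8 ≡ 16 (mod 17), i.e. (-62/17) = -1.
Legendre symbol -1 ⇒ 17 is inert.

17 remains inert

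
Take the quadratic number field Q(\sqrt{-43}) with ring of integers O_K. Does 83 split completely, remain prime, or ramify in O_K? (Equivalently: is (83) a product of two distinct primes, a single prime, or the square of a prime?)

split — (83) = 𝔭₁𝔭₂ with 𝔭₁ ≠ 𝔭₂

Since -43 ≡ 1 mod 4, the ring of integers is ℤ[(1+√-43)/2] with discriminant -43.
Since gcd(83, -43) = 1 the prime 83 does not ramify.
(-43/83) = 40^41 mod 83 = 1, giving Legendre symbol 1.
d is a quadratic residue mod p, hence 83 splits in O_K.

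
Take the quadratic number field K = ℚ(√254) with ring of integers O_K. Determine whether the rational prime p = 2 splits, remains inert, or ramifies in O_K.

ramified — (2) = 𝔭²

d = 254 ≡ 2 (mod 4), so O_K = ℤ[√254] and disc(K) = 4d = 1016.
2 divides disc(K) = 1016, so 2 ramifies.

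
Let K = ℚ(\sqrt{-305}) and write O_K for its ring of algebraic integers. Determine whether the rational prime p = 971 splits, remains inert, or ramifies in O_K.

remains prime (inert)

-305 mod 4 = 3, hence disc K = 4·(-305) = -1220 and O_K = ℤ[√-305].
971 ∤ -1220, so 971 is unramified.
(-305/971) = 666^485 mod 971 = 970, giving Legendre symbol -1.
d is a non-residue mod p, hence 971 remains inert in O_K.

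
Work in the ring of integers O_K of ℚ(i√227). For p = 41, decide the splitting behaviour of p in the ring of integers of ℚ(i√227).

Since -227 ≡ 1 mod 4, the ring of integers is ℤ[(1+√-227)/2] with discriminant -227.
41 ∤ -227, so 41 is unramified.
Euler's criterion: (-227)^20 mod 41 = 40. Thus (-227|41) = -1.
Legendre symbol -1 ⇒ 41 is inert.

inert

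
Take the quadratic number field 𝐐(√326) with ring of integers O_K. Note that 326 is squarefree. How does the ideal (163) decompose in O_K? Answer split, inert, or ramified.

d = 326 ≡ 2 (mod 4), so O_K = ℤ[√326] and disc(K) = 4d = 1304.
163 divides disc(K) = 1304, so 163 ramifies.

p ramifies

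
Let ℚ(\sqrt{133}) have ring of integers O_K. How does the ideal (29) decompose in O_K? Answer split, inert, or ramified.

Since 133 ≡ 1 mod 4, the ring of integers is ℤ[(1+√133)/2] with discriminant 133.
disc(K) = 133 is not divisible by 29; 29 is unramified.
Euler's criterion: 133^14 mod 29 = 28. Thus (133|29) = -1.
Legendre symbol -1 ⇒ 29 is inert.

inert — (29) stays prime in O_K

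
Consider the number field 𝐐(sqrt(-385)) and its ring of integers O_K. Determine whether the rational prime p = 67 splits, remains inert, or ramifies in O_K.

splits completely

Since -385 ≢ 1 mod 4, the ring of integers is ℤ[√-385] with discriminant 4·(-385) = -1540.
67 ∤ -1540, so 67 is unramified.
Euler's criterion: (-385)^33 mod 67 = 1. Thus (-385|67) = 1.
d is a quadratic residue mod p, hence 67 splits in O_K.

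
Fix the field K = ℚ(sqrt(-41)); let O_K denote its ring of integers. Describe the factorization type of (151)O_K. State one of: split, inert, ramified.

Since -41 ≢ 1 mod 4, the ring of integers is ℤ[√-41] with discriminant 4·(-41) = -164.
151 ∤ -164, so 151 is unramified.
Legendre symbol by Euler's criterion: (-41/151) ≡ (-41)^75 ≡ 1 (mod 151), i.e. (-41/151) = 1.
(-41/151) = 1, so 151 splits.

p splits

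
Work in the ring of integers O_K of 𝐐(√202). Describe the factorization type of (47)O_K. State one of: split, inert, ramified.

47 splits in O_K

Since 202 ≢ 1 mod 4, the ring of integers is ℤ[√202] with discriminant 4·202 = 808.
Since gcd(47, 808) = 1 the prime 47 does not ramify.
Legendre symbol by Euler's criterion: (202/47) ≡ 202^23 ≡ 1 (mod 47), i.e. (202/47) = 1.
Legendre symbol 1 ⇒ 47 is split.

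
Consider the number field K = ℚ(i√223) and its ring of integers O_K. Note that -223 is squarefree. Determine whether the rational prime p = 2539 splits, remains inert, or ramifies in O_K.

split — (2539) = 𝔭₁𝔭₂ with 𝔭₁ ≠ 𝔭₂

Since -223 ≡ 1 mod 4, the ring of integers is ℤ[(1+√-223)/2] with discriminant -223.
2539 ∤ -223, so 2539 is unramified.
Compute (-223/2539) via Euler: 2316^((2539-1)/2) mod 2539 = 1, so (-223/2539) = 1.
(-223/2539) = 1, so 2539 splits.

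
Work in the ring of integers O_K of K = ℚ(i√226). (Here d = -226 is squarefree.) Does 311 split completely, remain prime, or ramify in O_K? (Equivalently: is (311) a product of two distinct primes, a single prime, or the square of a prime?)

Since -226 ≢ 1 mod 4, the ring of integers is ℤ[√-226] with discriminant 4·(-226) = -904.
311 ∤ -904, so 311 is unramified.
Legendre symbol by Euler's criterion: (-226/311) ≡ (-226)^155 ≡ 310 (mod 311), i.e. (-226/311) = -1.
d is a non-residue mod p, hence 311 remains inert in O_K.

remains prime (inert)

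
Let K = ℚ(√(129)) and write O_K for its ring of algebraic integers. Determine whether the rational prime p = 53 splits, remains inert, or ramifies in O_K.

129 mod 4 = 1, hence disc K = 129 and O_K = ℤ[(1+√129)/2].
disc(K) = 129 is not divisible by 53; 53 is unramified.
Legendre symbol by Euler's criterion: (129/53) ≡ 129^26 ≡ 52 (mod 53), i.e. (129/53) = -1.
(129/53) = -1, so 53 is inert.

inert — (53) stays prime in O_K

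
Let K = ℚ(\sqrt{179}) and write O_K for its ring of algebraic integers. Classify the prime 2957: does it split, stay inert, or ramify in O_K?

Since 179 ≢ 1 mod 4, the ring of integers is ℤ[√179] with discriminant 4·179 = 716.
disc(K) = 716 is not divisible by 2957; 2957 is unramified.
Euler's criterion: 179^1478 mod 2957 = 1. Thus (179|2957) = 1.
Legendre symbol 1 ⇒ 2957 is split.

split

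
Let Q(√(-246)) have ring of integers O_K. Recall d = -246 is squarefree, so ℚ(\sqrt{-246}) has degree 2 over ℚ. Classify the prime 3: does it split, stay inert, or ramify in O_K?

ramified — (3) = 𝔭²

Since -246 ≢ 1 mod 4, the ring of integers is ℤ[√-246] with discriminant 4·(-246) = -984.
Ramification test: 3 | -984. The prime 3 ramifies in K.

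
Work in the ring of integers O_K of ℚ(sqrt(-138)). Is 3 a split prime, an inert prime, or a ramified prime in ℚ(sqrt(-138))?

Since -138 ≢ 1 mod 4, the ring of integers is ℤ[√-138] with discriminant 4·(-138) = -552.
Ramification test: 3 | -552. The prime 3 ramifies in K.

3 is ramified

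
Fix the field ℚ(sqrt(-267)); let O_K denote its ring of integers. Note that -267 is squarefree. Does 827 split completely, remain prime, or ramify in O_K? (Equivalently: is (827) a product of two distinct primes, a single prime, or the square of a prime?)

split — (827) = 𝔭₁𝔭₂ with 𝔭₁ ≠ 𝔭₂

Since -267 ≡ 1 mod 4, the ring of integers is ℤ[(1+√-267)/2] with discriminant -267.
Since gcd(827, -267) = 1 the prime 827 does not ramify.
Compute (-267/827) via Euler: 560^((827-1)/2) mod 827 = 1, so (-267/827) = 1.
Legendre symbol 1 ⇒ 827 is split.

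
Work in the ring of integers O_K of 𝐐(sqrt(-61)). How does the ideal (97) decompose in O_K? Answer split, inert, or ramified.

split

d = -61 ≡ 3 (mod 4), so O_K = ℤ[√-61] and disc(K) = 4d = -244.
Since gcd(97, -244) = 1 the prime 97 does not ramify.
Compute (-61/97) via Euler: 36^((97-1)/2) mod 97 = 1, so (-61/97) = 1.
d is a quadratic residue mod p, hence 97 splits in O_K.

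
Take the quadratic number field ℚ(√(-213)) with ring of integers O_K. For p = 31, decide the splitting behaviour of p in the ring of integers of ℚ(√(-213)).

d = -213 ≡ 3 (mod 4), so O_K = ℤ[√-213] and disc(K) = 4d = -852.
31 ∤ -852, so 31 is unramified.
Legendre symbol by Euler's criterion: (-213/31) ≡ (-213)^15 ≡ 1 (mod 31), i.e. (-213/31) = 1.
d is a quadratic residue mod p, hence 31 splits in O_K.

split — (31) = 𝔭₁𝔭₂ with 𝔭₁ ≠ 𝔭₂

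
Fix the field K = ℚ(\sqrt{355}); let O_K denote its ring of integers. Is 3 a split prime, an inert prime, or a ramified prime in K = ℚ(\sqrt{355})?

split — (3) = 𝔭₁𝔭₂ with 𝔭₁ ≠ 𝔭₂

355 mod 4 = 3, hence disc K = 4·355 = 1420 and O_K = ℤ[√355].
disc(K) = 1420 is not divisible by 3; 3 is unramified.
(355/3) = 1^1 mod 3 = 1, giving Legendre symbol 1.
d is a quadratic residue mod p, hence 3 splits in O_K.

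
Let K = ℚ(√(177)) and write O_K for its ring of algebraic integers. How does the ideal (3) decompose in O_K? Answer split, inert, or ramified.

177 mod 4 = 1, hence disc K = 177 and O_K = ℤ[(1+√177)/2].
disc(K) = 177 = 3·59, so p = 3 is ramified.

p ramifies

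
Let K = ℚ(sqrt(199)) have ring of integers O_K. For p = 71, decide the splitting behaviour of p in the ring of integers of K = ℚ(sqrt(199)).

split

199 mod 4 = 3, hence disc K = 4·199 = 796 and O_K = ℤ[√199].
71 ∤ 796, so 71 is unramified.
Euler's criterion: 199^35 mod 71 = 1. Thus (199|71) = 1.
Legendre symbol 1 ⇒ 71 is split.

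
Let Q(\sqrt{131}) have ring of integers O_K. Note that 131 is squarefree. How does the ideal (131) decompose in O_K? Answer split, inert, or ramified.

131 is ramified

d = 131 ≡ 3 (mod 4), so O_K = ℤ[√131] and disc(K) = 4d = 524.
131 divides disc(K) = 524, so 131 ramifies.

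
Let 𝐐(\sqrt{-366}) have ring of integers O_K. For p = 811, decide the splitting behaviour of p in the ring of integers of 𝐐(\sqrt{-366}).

-366 mod 4 = 2, hence disc K = 4·(-366) = -1464 and O_K = ℤ[√-366].
disc(K) = -1464 is not divisible by 811; 811 is unramified.
(-366/811) = 445^405 mod 811 = 1, giving Legendre symbol 1.
d is a quadratic residue mod p, hence 811 splits in O_K.

p splits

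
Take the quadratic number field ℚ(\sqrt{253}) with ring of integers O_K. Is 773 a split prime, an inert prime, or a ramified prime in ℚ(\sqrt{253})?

773 remains inert

Since 253 ≡ 1 mod 4, the ring of integers is ℤ[(1+√253)/2] with discriminant 253.
disc(K) = 253 is not divisible by 773; 773 is unramified.
Compute (253/773) via Euler: 253^((773-1)/2) mod 773 = 772, so (253/773) = -1.
Legendre symbol -1 ⇒ 773 is inert.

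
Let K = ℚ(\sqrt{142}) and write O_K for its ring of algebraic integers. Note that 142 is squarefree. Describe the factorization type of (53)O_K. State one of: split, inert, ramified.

d = 142 ≡ 2 (mod 4), so O_K = ℤ[√142] and disc(K) = 4d = 568.
disc(K) = 568 is not divisible by 53; 53 is unramified.
Legendre symbol by Euler's criterion: (142/53) ≡ 142^26 ≡ 1 (mod 53), i.e. (142/53) = 1.
d is a quadratic residue mod p, hence 53 splits in O_K.

splits completely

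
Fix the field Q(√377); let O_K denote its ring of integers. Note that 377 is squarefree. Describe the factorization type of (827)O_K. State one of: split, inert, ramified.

377 mod 4 = 1, hence disc K = 377 and O_K = ℤ[(1+√377)/2].
827 ∤ 377, so 827 is unramified.
(377/827) = 377^413 mod 827 = 1, giving Legendre symbol 1.
Legendre symbol 1 ⇒ 827 is split.

splits completely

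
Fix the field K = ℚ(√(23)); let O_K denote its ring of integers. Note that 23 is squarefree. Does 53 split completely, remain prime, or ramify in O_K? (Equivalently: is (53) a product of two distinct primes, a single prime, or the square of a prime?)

inert — (53) stays prime in O_K

23 mod 4 = 3, hence disc K = 4·23 = 92 and O_K = ℤ[√23].
Since gcd(53, 92) = 1 the prime 53 does not ramify.
Euler's criterion: 23^26 mod 53 = 52. Thus (23|53) = -1.
(23/53) = -1, so 53 is inert.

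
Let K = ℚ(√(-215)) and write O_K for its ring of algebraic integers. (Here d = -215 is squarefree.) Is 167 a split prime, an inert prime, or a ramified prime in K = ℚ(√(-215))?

d = -215 ≡ 1 (mod 4), so O_K = ℤ[(1+√-215)/2] and disc(K) = d = -215.
167 ∤ -215, so 167 is unramified.
Compute (-215/167) via Euler: 119^((167-1)/2) mod 167 = 166, so (-215/167) = -1.
d is a non-residue mod p, hence 167 remains inert in O_K.

inert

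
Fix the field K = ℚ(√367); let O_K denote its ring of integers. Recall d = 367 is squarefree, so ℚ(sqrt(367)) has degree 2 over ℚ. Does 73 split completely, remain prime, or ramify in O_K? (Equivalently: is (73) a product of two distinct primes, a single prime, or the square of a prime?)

split — (73) = 𝔭₁𝔭₂ with 𝔭₁ ≠ 𝔭₂

d = 367 ≡ 3 (mod 4), so O_K = ℤ[√367] and disc(K) = 4d = 1468.
Since gcd(73, 1468) = 1 the prime 73 does not ramify.
Compute (367/73) via Euler: 2^((73-1)/2) mod 73 = 1, so (367/73) = 1.
Legendre symbol 1 ⇒ 73 is split.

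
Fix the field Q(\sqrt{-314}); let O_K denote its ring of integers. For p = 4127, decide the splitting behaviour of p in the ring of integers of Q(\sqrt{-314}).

d = -314 ≡ 2 (mod 4), so O_K = ℤ[√-314] and disc(K) = 4d = -1256.
Since gcd(4127, -1256) = 1 the prime 4127 does not ramify.
(-314/4127) = 3813^2063 mod 4127 = 1, giving Legendre symbol 1.
Legendre symbol 1 ⇒ 4127 is split.

split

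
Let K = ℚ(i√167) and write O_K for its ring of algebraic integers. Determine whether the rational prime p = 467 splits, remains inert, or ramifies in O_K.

d = -167 ≡ 1 (mod 4), so O_K = ℤ[(1+√-167)/2] and disc(K) = d = -167.
Since gcd(467, -167) = 1 the prime 467 does not ramify.
Legendre symbol by Euler's criterion: (-167/467) ≡ (-167)^233 ≡ 1 (mod 467), i.e. (-167/467) = 1.
Legendre symbol 1 ⇒ 467 is split.

splits completely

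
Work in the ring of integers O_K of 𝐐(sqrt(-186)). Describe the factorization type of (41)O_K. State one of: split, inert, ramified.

inert

d = -186 ≡ 2 (mod 4), so O_K = ℤ[√-186] and disc(K) = 4d = -744.
41 ∤ -744, so 41 is unramified.
Compute (-186/41) via Euler: 19^((41-1)/2) mod 41 = 40, so (-186/41) = -1.
d is a non-residue mod p, hence 41 remains inert in O_K.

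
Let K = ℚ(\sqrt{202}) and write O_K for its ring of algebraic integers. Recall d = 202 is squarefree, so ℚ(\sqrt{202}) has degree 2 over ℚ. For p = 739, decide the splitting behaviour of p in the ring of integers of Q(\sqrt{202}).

d = 202 ≡ 2 (mod 4), so O_K = ℤ[√202] and disc(K) = 4d = 808.
Since gcd(739, 808) = 1 the prime 739 does not ramify.
(202/739) = 202^369 mod 739 = 1, giving Legendre symbol 1.
(202/739) = 1, so 739 splits.

split — (739) = 𝔭₁𝔭₂ with 𝔭₁ ≠ 𝔭₂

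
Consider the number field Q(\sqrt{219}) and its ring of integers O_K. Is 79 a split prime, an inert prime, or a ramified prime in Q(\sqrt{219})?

d = 219 ≡ 3 (mod 4), so O_K = ℤ[√219] and disc(K) = 4d = 876.
79 ∤ 876, so 79 is unramified.
(219/79) = 61^39 mod 79 = 78, giving Legendre symbol -1.
(219/79) = -1, so 79 is inert.

79 remains inert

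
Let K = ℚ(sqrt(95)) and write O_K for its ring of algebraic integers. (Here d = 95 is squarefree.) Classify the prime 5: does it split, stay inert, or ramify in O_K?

5 is ramified

d = 95 ≡ 3 (mod 4), so O_K = ℤ[√95] and disc(K) = 4d = 380.
5 divides disc(K) = 380, so 5 ramifies.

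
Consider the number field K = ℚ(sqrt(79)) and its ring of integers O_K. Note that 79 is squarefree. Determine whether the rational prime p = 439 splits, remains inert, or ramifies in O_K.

d = 79 ≡ 3 (mod 4), so O_K = ℤ[√79] and disc(K) = 4d = 316.
disc(K) = 316 is not divisible by 439; 439 is unramified.
Compute (79/439) via Euler: 79^((439-1)/2) mod 439 = 438, so (79/439) = -1.
Legendre symbol -1 ⇒ 439 is inert.

439 remains inert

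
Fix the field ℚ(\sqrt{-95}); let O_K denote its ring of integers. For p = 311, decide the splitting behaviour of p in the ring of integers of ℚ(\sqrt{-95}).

d = -95 ≡ 1 (mod 4), so O_K = ℤ[(1+√-95)/2] and disc(K) = d = -95.
Since gcd(311, -95) = 1 the prime 311 does not ramify.
Legendre symbol by Euler's criterion: (-95/311) ≡ (-95)^155 ≡ 1 (mod 311), i.e. (-95/311) = 1.
d is a quadratic residue mod p, hence 311 splits in O_K.

splits completely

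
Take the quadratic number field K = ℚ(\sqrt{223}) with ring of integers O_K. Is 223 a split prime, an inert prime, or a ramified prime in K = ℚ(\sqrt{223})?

Since 223 ≢ 1 mod 4, the ring of integers is ℤ[√223] with discriminant 4·223 = 892.
Ramification test: 223 | 892. The prime 223 ramifies in K.

ramifies in O_K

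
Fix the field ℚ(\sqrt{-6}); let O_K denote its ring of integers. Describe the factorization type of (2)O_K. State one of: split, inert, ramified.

Since -6 ≢ 1 mod 4, the ring of integers is ℤ[√-6] with discriminant 4·(-6) = -24.
disc(K) = -24 = 2·(-12), so p = 2 is ramified.

ramified — (2) = 𝔭²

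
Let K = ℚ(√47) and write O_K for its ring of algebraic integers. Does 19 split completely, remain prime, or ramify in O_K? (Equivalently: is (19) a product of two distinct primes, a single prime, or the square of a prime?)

Since 47 ≢ 1 mod 4, the ring of integers is ℤ[√47] with discriminant 4·47 = 188.
Since gcd(19, 188) = 1 the prime 19 does not ramify.
Legendre symbol by Euler's criterion: (47/19) ≡ 47^9 ≡ 1 (mod 19), i.e. (47/19) = 1.
d is a quadratic residue mod p, hence 19 splits in O_K.

split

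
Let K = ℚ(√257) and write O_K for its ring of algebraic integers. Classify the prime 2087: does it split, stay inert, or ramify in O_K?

splits completely

Since 257 ≡ 1 mod 4, the ring of integers is ℤ[(1+√257)/2] with discriminant 257.
2087 ∤ 257, so 2087 is unramified.
Legendre symbol by Euler's criterion: (257/2087) ≡ 257^1043 ≡ 1 (mod 2087), i.e. (257/2087) = 1.
(257/2087) = 1, so 2087 splits.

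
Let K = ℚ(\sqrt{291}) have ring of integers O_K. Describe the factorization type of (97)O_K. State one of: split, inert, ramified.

291 mod 4 = 3, hence disc K = 4·291 = 1164 and O_K = ℤ[√291].
97 divides disc(K) = 1164, so 97 ramifies.

ramifies in O_K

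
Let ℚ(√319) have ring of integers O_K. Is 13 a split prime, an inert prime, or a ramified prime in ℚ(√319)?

13 remains inert

319 mod 4 = 3, hence disc K = 4·319 = 1276 and O_K = ℤ[√319].
disc(K) = 1276 is not divisible by 13; 13 is unramified.
Compute (319/13) via Euler: 7^((13-1)/2) mod 13 = 12, so (319/13) = -1.
Legendre symbol -1 ⇒ 13 is inert.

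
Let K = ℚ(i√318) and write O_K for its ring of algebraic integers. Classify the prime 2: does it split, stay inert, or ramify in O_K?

2 is ramified

Since -318 ≢ 1 mod 4, the ring of integers is ℤ[√-318] with discriminant 4·(-318) = -1272.
2 divides disc(K) = -1272, so 2 ramifies.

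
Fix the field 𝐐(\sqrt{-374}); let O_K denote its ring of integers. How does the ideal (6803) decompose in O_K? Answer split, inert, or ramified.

6803 splits in O_K

-374 mod 4 = 2, hence disc K = 4·(-374) = -1496 and O_K = ℤ[√-374].
Since gcd(6803, -1496) = 1 the prime 6803 does not ramify.
Legendre symbol by Euler's criterion: (-374/6803) ≡ (-374)^3401 ≡ 1 (mod 6803), i.e. (-374/6803) = 1.
(-374/6803) = 1, so 6803 splits.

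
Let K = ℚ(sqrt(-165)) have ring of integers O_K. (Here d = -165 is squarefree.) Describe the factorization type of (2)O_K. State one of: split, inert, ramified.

-165 mod 4 = 3, hence disc K = 4·(-165) = -660 and O_K = ℤ[√-165].
2 divides disc(K) = -660, so 2 ramifies.

2 is ramified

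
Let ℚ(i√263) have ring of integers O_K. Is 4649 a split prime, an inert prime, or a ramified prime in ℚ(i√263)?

4649 splits in O_K

d = -263 ≡ 1 (mod 4), so O_K = ℤ[(1+√-263)/2] and disc(K) = d = -263.
4649 ∤ -263, so 4649 is unramified.
Euler's criterion: (-263)^2324 mod 4649 = 1. Thus (-263|4649) = 1.
(-263/4649) = 1, so 4649 splits.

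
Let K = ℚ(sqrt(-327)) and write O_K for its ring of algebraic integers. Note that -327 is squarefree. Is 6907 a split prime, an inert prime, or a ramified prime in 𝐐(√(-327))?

p is inert

Since -327 ≡ 1 mod 4, the ring of integers is ℤ[(1+√-327)/2] with discriminant -327.
disc(K) = -327 is not divisible by 6907; 6907 is unramified.
(-327/6907) = 6580^3453 mod 6907 = 6906, giving Legendre symbol -1.
d is a non-residue mod p, hence 6907 remains inert in O_K.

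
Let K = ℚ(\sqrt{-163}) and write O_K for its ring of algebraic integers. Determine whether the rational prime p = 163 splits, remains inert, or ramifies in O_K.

p ramifies

Since -163 ≡ 1 mod 4, the ring of integers is ℤ[(1+√-163)/2] with discriminant -163.
disc(K) = -163 = 163·(-1), so p = 163 is ramified.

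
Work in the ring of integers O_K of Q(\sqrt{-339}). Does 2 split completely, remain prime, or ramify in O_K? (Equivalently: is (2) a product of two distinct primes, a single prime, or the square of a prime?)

inert — (2) stays prime in O_K

d = -339 ≡ 1 (mod 4), so O_K = ℤ[(1+√-339)/2] and disc(K) = d = -339.
Since gcd(2, -339) = 1 the prime 2 does not ramify.
For p = 2 with d ≡ 1 (mod 4): d mod 8 = 5, so 2 is inert.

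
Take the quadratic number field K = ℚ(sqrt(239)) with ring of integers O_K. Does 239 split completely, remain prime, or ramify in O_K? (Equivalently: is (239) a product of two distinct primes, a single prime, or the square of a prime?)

ramified — (239) = 𝔭²

d = 239 ≡ 3 (mod 4), so O_K = ℤ[√239] and disc(K) = 4d = 956.
Ramification test: 239 | 956. The prime 239 ramifies in K.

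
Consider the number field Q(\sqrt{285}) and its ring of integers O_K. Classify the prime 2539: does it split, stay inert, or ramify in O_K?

inert — (2539) stays prime in O_K

d = 285 ≡ 1 (mod 4), so O_K = ℤ[(1+√285)/2] and disc(K) = d = 285.
disc(K) = 285 is not divisible by 2539; 2539 is unramified.
Euler's criterion: 285^1269 mod 2539 = 2538. Thus (285|2539) = -1.
Legendre symbol -1 ⇒ 2539 is inert.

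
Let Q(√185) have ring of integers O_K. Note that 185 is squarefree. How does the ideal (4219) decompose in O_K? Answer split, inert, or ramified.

Since 185 ≡ 1 mod 4, the ring of integers is ℤ[(1+√185)/2] with discriminant 185.
Since gcd(4219, 185) = 1 the prime 4219 does not ramify.
(185/4219) = 185^2109 mod 4219 = 1, giving Legendre symbol 1.
Legendre symbol 1 ⇒ 4219 is split.

splits completely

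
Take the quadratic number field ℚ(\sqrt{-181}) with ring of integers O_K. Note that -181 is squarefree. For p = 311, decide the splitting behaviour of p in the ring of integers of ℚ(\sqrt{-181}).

p splits

d = -181 ≡ 3 (mod 4), so O_K = ℤ[√-181] and disc(K) = 4d = -724.
311 ∤ -724, so 311 is unramified.
Compute (-181/311) via Euler: 130^((311-1)/2) mod 311 = 1, so (-181/311) = 1.
d is a quadratic residue mod p, hence 311 splits in O_K.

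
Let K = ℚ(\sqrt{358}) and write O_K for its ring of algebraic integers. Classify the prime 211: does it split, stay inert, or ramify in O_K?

358 mod 4 = 2, hence disc K = 4·358 = 1432 and O_K = ℤ[√358].
Since gcd(211, 1432) = 1 the prime 211 does not ramify.
Compute (358/211) via Euler: 147^((211-1)/2) mod 211 = 210, so (358/211) = -1.
(358/211) = -1, so 211 is inert.

remains prime (inert)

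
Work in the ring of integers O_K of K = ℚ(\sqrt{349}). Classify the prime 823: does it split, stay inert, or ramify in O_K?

d = 349 ≡ 1 (mod 4), so O_K = ℤ[(1+√349)/2] and disc(K) = d = 349.
Since gcd(823, 349) = 1 the prime 823 does not ramify.
Euler's criterion: 349^411 mod 823 = 1. Thus (349|823) = 1.
(349/823) = 1, so 823 splits.

p splits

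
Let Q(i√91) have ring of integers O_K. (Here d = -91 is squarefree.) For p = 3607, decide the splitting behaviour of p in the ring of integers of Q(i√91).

Since -91 ≡ 1 mod 4, the ring of integers is ℤ[(1+√-91)/2] with discriminant -91.
disc(K) = -91 is not divisible by 3607; 3607 is unramified.
Compute (-91/3607) via Euler: 3516^((3607-1)/2) mod 3607 = 3606, so (-91/3607) = -1.
Legendre symbol -1 ⇒ 3607 is inert.

inert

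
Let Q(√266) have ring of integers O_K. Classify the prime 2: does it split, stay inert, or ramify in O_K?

Since 266 ≢ 1 mod 4, the ring of integers is ℤ[√266] with discriminant 4·266 = 1064.
disc(K) = 1064 = 2·532, so p = 2 is ramified.

ramified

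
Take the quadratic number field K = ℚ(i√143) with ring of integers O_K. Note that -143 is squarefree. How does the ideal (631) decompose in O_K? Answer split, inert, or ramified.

inert

d = -143 ≡ 1 (mod 4), so O_K = ℤ[(1+√-143)/2] and disc(K) = d = -143.
disc(K) = -143 is not divisible by 631; 631 is unramified.
Compute (-143/631) via Euler: 488^((631-1)/2) mod 631 = 630, so (-143/631) = -1.
(-143/631) = -1, so 631 is inert.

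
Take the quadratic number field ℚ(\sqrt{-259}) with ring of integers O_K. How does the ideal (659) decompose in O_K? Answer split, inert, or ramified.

659 splits in O_K

Since -259 ≡ 1 mod 4, the ring of integers is ℤ[(1+√-259)/2] with discriminant -259.
disc(K) = -259 is not divisible by 659; 659 is unramified.
(-259/659) = 400^329 mod 659 = 1, giving Legendre symbol 1.
d is a quadratic residue mod p, hence 659 splits in O_K.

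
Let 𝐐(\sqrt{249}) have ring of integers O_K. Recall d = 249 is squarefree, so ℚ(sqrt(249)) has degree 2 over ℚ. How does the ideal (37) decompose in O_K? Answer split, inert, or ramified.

split

d = 249 ≡ 1 (mod 4), so O_K = ℤ[(1+√249)/2] and disc(K) = d = 249.
Since gcd(37, 249) = 1 the prime 37 does not ramify.
Compute (249/37) via Euler: 27^((37-1)/2) mod 37 = 1, so (249/37) = 1.
d is a quadratic residue mod p, hence 37 splits in O_K.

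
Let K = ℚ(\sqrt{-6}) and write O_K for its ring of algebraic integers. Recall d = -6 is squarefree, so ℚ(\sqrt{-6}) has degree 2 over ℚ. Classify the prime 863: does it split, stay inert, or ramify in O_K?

d = -6 ≡ 2 (mod 4), so O_K = ℤ[√-6] and disc(K) = 4d = -24.
863 ∤ -24, so 863 is unramified.
Legendre symbol by Euler's criterion: (-6/863) ≡ (-6)^431 ≡ 862 (mod 863), i.e. (-6/863) = -1.
d is a non-residue mod p, hence 863 remains inert in O_K.

remains prime (inert)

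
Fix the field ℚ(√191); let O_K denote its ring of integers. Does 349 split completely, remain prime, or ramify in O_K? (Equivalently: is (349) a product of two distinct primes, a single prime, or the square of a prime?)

d = 191 ≡ 3 (mod 4), so O_K = ℤ[√191] and disc(K) = 4d = 764.
disc(K) = 764 is not divisible by 349; 349 is unramified.
Compute (191/349) via Euler: 191^((349-1)/2) mod 349 = 1, so (191/349) = 1.
d is a quadratic residue mod p, hence 349 splits in O_K.

split — (349) = 𝔭₁𝔭₂ with 𝔭₁ ≠ 𝔭₂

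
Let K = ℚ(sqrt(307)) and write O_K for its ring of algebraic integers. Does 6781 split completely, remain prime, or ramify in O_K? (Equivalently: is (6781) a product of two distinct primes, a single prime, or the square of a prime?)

6781 remains inert

307 mod 4 = 3, hence disc K = 4·307 = 1228 and O_K = ℤ[√307].
Since gcd(6781, 1228) = 1 the prime 6781 does not ramify.
Euler's criterion: 307^3390 mod 6781 = 6780. Thus (307|6781) = -1.
Legendre symbol -1 ⇒ 6781 is inert.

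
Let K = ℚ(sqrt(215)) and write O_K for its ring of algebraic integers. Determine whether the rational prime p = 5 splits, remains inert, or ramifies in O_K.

215 mod 4 = 3, hence disc K = 4·215 = 860 and O_K = ℤ[√215].
5 divides disc(K) = 860, so 5 ramifies.

ramified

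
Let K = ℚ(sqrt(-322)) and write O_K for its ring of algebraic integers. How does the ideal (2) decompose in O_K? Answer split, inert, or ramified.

p ramifies

-322 mod 4 = 2, hence disc K = 4·(-322) = -1288 and O_K = ℤ[√-322].
Ramification test: 2 | -1288. The prime 2 ramifies in K.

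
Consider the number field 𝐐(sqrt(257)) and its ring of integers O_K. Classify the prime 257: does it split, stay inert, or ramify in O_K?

ramified

257 mod 4 = 1, hence disc K = 257 and O_K = ℤ[(1+√257)/2].
disc(K) = 257 = 257·1, so p = 257 is ramified.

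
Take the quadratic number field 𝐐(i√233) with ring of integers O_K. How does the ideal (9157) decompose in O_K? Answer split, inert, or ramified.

9157 remains inert

Since -233 ≢ 1 mod 4, the ring of integers is ℤ[√-233] with discriminant 4·(-233) = -932.
Since gcd(9157, -932) = 1 the prime 9157 does not ramify.
Euler's criterion: (-233)^4578 mod 9157 = 9156. Thus (-233|9157) = -1.
d is a non-residue mod p, hence 9157 remains inert in O_K.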